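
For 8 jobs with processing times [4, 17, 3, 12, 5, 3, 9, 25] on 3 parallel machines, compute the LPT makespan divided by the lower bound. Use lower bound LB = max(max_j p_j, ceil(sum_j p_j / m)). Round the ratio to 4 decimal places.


LPT order: [25, 17, 12, 9, 5, 4, 3, 3]
Machine loads after assignment: [28, 25, 25]
LPT makespan = 28
Lower bound = max(max_job, ceil(total/3)) = max(25, 26) = 26
Ratio = 28 / 26 = 1.0769

1.0769


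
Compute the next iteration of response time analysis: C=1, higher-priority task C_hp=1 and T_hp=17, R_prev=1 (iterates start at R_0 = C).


R_next = C + ceil(R_prev / T_hp) * C_hp
ceil(1 / 17) = ceil(0.0588) = 1
Interference = 1 * 1 = 1
R_next = 1 + 1 = 2

2


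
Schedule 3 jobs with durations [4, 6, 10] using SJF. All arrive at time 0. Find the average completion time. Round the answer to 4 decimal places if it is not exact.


SJF order (ascending): [4, 6, 10]
Completion times:
  Job 1: burst=4, C=4
  Job 2: burst=6, C=10
  Job 3: burst=10, C=20
Average completion = 34/3 = 11.3333

11.3333


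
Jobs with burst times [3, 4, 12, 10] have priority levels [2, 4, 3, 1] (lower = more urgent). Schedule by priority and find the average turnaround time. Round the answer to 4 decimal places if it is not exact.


Sort by priority (ascending = highest first):
Order: [(1, 10), (2, 3), (3, 12), (4, 4)]
Completion times:
  Priority 1, burst=10, C=10
  Priority 2, burst=3, C=13
  Priority 3, burst=12, C=25
  Priority 4, burst=4, C=29
Average turnaround = 77/4 = 19.25

19.25


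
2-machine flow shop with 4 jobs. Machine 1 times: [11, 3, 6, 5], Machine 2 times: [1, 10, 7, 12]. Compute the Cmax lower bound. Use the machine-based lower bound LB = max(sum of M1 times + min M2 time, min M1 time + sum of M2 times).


LB1 = sum(M1 times) + min(M2 times) = 25 + 1 = 26
LB2 = min(M1 times) + sum(M2 times) = 3 + 30 = 33
Lower bound = max(LB1, LB2) = max(26, 33) = 33

33


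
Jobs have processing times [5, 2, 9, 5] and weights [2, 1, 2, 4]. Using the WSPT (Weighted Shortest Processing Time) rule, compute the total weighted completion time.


Compute p/w ratios and sort ascending (WSPT): [(5, 4), (2, 1), (5, 2), (9, 2)]
Compute weighted completion times:
  Job (p=5,w=4): C=5, w*C=4*5=20
  Job (p=2,w=1): C=7, w*C=1*7=7
  Job (p=5,w=2): C=12, w*C=2*12=24
  Job (p=9,w=2): C=21, w*C=2*21=42
Total weighted completion time = 93

93


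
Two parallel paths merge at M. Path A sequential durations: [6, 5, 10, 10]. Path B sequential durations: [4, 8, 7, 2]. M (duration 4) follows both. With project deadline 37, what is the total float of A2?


Forward pass: ES(A2) = sum of predecessors on chain A = 6
EF = ES + duration = 6 + 5 = 11
Backward pass: LF(M) = deadline = 37; LS(M) = 37 - 4 = 33
LF(A2) = LS(M) - sum(successors on chain A) = 33 - 20 = 13
LS = LF - duration = 13 - 5 = 8
Total float = LS - ES = 8 - 6 = 2

2


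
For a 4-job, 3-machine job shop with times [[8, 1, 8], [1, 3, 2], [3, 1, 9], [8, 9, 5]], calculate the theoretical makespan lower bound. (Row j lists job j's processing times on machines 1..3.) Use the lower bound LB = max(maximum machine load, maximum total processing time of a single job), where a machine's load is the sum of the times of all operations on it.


Machine loads:
  Machine 1: 8 + 1 + 3 + 8 = 20
  Machine 2: 1 + 3 + 1 + 9 = 14
  Machine 3: 8 + 2 + 9 + 5 = 24
Max machine load = 24
Job totals:
  Job 1: 17
  Job 2: 6
  Job 3: 13
  Job 4: 22
Max job total = 22
Lower bound = max(24, 22) = 24

24


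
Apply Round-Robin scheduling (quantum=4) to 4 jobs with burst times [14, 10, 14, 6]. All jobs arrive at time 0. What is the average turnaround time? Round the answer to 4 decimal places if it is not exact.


Time quantum = 4
Execution trace:
  J1 runs 4 units, time = 4
  J2 runs 4 units, time = 8
  J3 runs 4 units, time = 12
  J4 runs 4 units, time = 16
  J1 runs 4 units, time = 20
  J2 runs 4 units, time = 24
  J3 runs 4 units, time = 28
  J4 runs 2 units, time = 30
  J1 runs 4 units, time = 34
  J2 runs 2 units, time = 36
  J3 runs 4 units, time = 40
  J1 runs 2 units, time = 42
  J3 runs 2 units, time = 44
Finish times: [42, 36, 44, 30]
Average turnaround = 152/4 = 38.0

38.0


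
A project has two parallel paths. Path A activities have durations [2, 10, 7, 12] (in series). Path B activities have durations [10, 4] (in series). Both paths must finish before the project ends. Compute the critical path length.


Path A total = 2 + 10 + 7 + 12 = 31
Path B total = 10 + 4 = 14
Critical path = longest path = max(31, 14) = 31

31


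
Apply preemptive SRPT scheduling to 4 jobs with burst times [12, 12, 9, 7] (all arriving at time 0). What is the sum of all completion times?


Since all jobs arrive at t=0, SRPT equals SPT ordering.
SPT order: [7, 9, 12, 12]
Completion times:
  Job 1: p=7, C=7
  Job 2: p=9, C=16
  Job 3: p=12, C=28
  Job 4: p=12, C=40
Total completion time = 7 + 16 + 28 + 40 = 91

91


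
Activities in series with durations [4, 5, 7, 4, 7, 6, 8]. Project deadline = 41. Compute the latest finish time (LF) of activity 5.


LF(activity 5) = deadline - sum of successor durations
Successors: activities 6 through 7 with durations [6, 8]
Sum of successor durations = 14
LF = 41 - 14 = 27

27


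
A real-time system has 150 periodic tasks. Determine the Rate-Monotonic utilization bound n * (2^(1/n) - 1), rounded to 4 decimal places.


Compute 2^(1/150) = 1.0046316744
Subtract 1: 1.0046316744 - 1 = 0.0046316744
Multiply by n: 150 * 0.0046316744 = 0.6947511600
Round to 4 dp: 0.6948

0.6948


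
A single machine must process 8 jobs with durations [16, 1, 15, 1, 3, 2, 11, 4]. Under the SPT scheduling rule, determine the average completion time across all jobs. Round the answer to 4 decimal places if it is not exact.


Sort jobs by processing time (SPT order): [1, 1, 2, 3, 4, 11, 15, 16]
Compute completion times sequentially:
  Job 1: processing = 1, completes at 1
  Job 2: processing = 1, completes at 2
  Job 3: processing = 2, completes at 4
  Job 4: processing = 3, completes at 7
  Job 5: processing = 4, completes at 11
  Job 6: processing = 11, completes at 22
  Job 7: processing = 15, completes at 37
  Job 8: processing = 16, completes at 53
Sum of completion times = 137
Average completion time = 137/8 = 17.125

17.125


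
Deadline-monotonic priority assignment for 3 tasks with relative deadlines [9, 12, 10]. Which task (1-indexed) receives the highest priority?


Sort tasks by relative deadline (ascending):
  Task 1: deadline = 9
  Task 3: deadline = 10
  Task 2: deadline = 12
Priority order (highest first): [1, 3, 2]
Highest priority task = 1

1


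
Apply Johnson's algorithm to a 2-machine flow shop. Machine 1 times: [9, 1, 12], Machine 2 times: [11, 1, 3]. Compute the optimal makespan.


Apply Johnson's rule:
  Group 1 (a <= b): [(2, 1, 1), (1, 9, 11)]
  Group 2 (a > b): [(3, 12, 3)]
Optimal job order: [2, 1, 3]
Schedule:
  Job 2: M1 done at 1, M2 done at 2
  Job 1: M1 done at 10, M2 done at 21
  Job 3: M1 done at 22, M2 done at 25
Makespan = 25

25


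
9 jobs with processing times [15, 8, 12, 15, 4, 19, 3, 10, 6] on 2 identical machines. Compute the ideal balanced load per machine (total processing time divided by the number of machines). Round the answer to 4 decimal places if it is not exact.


Total processing time = 15 + 8 + 12 + 15 + 4 + 19 + 3 + 10 + 6 = 92
Number of machines = 2
Ideal balanced load = 92 / 2 = 46.0

46.0


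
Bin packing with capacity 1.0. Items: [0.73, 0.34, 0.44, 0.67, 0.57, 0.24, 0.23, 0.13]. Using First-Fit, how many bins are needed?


Place items sequentially using First-Fit:
  Item 0.73 -> new Bin 1
  Item 0.34 -> new Bin 2
  Item 0.44 -> Bin 2 (now 0.78)
  Item 0.67 -> new Bin 3
  Item 0.57 -> new Bin 4
  Item 0.24 -> Bin 1 (now 0.97)
  Item 0.23 -> Bin 3 (now 0.9)
  Item 0.13 -> Bin 2 (now 0.91)
Total bins used = 4

4


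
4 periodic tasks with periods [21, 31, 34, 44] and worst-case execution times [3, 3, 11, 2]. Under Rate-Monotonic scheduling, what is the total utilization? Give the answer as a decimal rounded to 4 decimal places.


Compute individual utilizations (exact fractions):
  Task 1: C/T = 3/21 = 1/7 (approx. 0.1429)
  Task 2: C/T = 3/31 (approx. 0.0968)
  Task 3: C/T = 11/34 (approx. 0.3235)
  Task 4: C/T = 2/44 = 1/22 (approx. 0.0455)
Total utilization U = 1/7 + 3/31 + 11/34 + 1/22 = 24697/40579
Rounded to 4 decimal places: U = 0.6086
RM (Liu & Layland) bound for 4 tasks = 0.756828; compare with U = 24697/40579 (approx. 0.608615)
U <= bound, so schedulable by RM sufficient condition.

0.6086


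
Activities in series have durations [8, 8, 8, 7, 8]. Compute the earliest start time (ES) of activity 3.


Activity 3 starts after activities 1 through 2 complete.
Predecessor durations: [8, 8]
ES = 8 + 8 = 16

16


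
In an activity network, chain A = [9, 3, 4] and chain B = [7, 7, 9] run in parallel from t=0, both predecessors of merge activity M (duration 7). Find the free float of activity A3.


ES(A3) = sum of predecessors on chain A = 12
EF(A3) = ES + duration = 12 + 4 = 16
Successor of A3 is M. ES(M) = max(sum(A), sum(B)) = max(16, 23) = 23
Free float = ES(successor) - EF(current) = 23 - 16 = 7

7


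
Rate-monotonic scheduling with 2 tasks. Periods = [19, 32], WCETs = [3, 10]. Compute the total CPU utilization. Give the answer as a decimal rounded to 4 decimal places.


Compute individual utilizations (exact fractions):
  Task 1: C/T = 3/19 (approx. 0.1579)
  Task 2: C/T = 10/32 = 5/16 (approx. 0.3125)
Total utilization U = 3/19 + 5/16 = 143/304
Rounded to 4 decimal places: U = 0.4704
RM (Liu & Layland) bound for 2 tasks = 0.828427; compare with U = 143/304 (approx. 0.470395)
U <= bound, so schedulable by RM sufficient condition.

0.4704


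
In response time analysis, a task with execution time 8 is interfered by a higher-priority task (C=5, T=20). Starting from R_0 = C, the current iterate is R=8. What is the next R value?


R_next = C + ceil(R_prev / T_hp) * C_hp
ceil(8 / 20) = ceil(0.4) = 1
Interference = 1 * 5 = 5
R_next = 8 + 5 = 13

13


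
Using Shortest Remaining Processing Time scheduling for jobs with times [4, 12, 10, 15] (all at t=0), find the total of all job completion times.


Since all jobs arrive at t=0, SRPT equals SPT ordering.
SPT order: [4, 10, 12, 15]
Completion times:
  Job 1: p=4, C=4
  Job 2: p=10, C=14
  Job 3: p=12, C=26
  Job 4: p=15, C=41
Total completion time = 4 + 14 + 26 + 41 = 85

85


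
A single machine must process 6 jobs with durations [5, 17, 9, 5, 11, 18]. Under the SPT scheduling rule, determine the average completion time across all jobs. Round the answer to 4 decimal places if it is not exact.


Sort jobs by processing time (SPT order): [5, 5, 9, 11, 17, 18]
Compute completion times sequentially:
  Job 1: processing = 5, completes at 5
  Job 2: processing = 5, completes at 10
  Job 3: processing = 9, completes at 19
  Job 4: processing = 11, completes at 30
  Job 5: processing = 17, completes at 47
  Job 6: processing = 18, completes at 65
Sum of completion times = 176
Average completion time = 176/6 = 29.3333

29.3333


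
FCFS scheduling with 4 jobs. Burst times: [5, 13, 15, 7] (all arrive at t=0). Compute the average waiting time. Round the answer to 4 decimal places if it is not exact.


FCFS order (as given): [5, 13, 15, 7]
Waiting times:
  Job 1: wait = 0
  Job 2: wait = 5
  Job 3: wait = 18
  Job 4: wait = 33
Sum of waiting times = 56
Average waiting time = 56/4 = 14.0

14.0


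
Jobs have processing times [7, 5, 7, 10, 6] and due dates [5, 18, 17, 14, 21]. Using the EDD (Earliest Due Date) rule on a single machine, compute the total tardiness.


Sort by due date (EDD order): [(7, 5), (10, 14), (7, 17), (5, 18), (6, 21)]
Compute completion times and tardiness:
  Job 1: p=7, d=5, C=7, tardiness=max(0,7-5)=2
  Job 2: p=10, d=14, C=17, tardiness=max(0,17-14)=3
  Job 3: p=7, d=17, C=24, tardiness=max(0,24-17)=7
  Job 4: p=5, d=18, C=29, tardiness=max(0,29-18)=11
  Job 5: p=6, d=21, C=35, tardiness=max(0,35-21)=14
Total tardiness = 37

37


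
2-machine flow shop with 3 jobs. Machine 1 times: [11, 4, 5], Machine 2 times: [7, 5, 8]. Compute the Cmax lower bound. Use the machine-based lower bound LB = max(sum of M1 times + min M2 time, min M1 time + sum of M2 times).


LB1 = sum(M1 times) + min(M2 times) = 20 + 5 = 25
LB2 = min(M1 times) + sum(M2 times) = 4 + 20 = 24
Lower bound = max(LB1, LB2) = max(25, 24) = 25

25


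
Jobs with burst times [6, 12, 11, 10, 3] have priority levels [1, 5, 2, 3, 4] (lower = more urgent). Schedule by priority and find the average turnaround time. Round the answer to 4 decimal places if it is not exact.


Sort by priority (ascending = highest first):
Order: [(1, 6), (2, 11), (3, 10), (4, 3), (5, 12)]
Completion times:
  Priority 1, burst=6, C=6
  Priority 2, burst=11, C=17
  Priority 3, burst=10, C=27
  Priority 4, burst=3, C=30
  Priority 5, burst=12, C=42
Average turnaround = 122/5 = 24.4

24.4


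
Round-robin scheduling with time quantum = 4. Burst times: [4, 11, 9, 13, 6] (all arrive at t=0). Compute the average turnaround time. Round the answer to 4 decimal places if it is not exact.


Time quantum = 4
Execution trace:
  J1 runs 4 units, time = 4
  J2 runs 4 units, time = 8
  J3 runs 4 units, time = 12
  J4 runs 4 units, time = 16
  J5 runs 4 units, time = 20
  J2 runs 4 units, time = 24
  J3 runs 4 units, time = 28
  J4 runs 4 units, time = 32
  J5 runs 2 units, time = 34
  J2 runs 3 units, time = 37
  J3 runs 1 units, time = 38
  J4 runs 4 units, time = 42
  J4 runs 1 units, time = 43
Finish times: [4, 37, 38, 43, 34]
Average turnaround = 156/5 = 31.2

31.2


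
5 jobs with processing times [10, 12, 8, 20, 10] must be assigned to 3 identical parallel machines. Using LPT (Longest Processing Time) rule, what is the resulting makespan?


Sort jobs in decreasing order (LPT): [20, 12, 10, 10, 8]
Assign each job to the least loaded machine:
  Machine 1: jobs [20], load = 20
  Machine 2: jobs [12, 8], load = 20
  Machine 3: jobs [10, 10], load = 20
Makespan = max load = 20

20


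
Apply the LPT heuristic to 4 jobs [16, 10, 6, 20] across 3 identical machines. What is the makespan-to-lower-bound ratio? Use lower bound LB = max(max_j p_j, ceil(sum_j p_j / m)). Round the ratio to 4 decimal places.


LPT order: [20, 16, 10, 6]
Machine loads after assignment: [20, 16, 16]
LPT makespan = 20
Lower bound = max(max_job, ceil(total/3)) = max(20, 18) = 20
Ratio = 20 / 20 = 1.0

1.0


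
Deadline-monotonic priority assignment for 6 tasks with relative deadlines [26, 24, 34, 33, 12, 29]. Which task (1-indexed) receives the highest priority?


Sort tasks by relative deadline (ascending):
  Task 5: deadline = 12
  Task 2: deadline = 24
  Task 1: deadline = 26
  Task 6: deadline = 29
  Task 4: deadline = 33
  Task 3: deadline = 34
Priority order (highest first): [5, 2, 1, 6, 4, 3]
Highest priority task = 5

5


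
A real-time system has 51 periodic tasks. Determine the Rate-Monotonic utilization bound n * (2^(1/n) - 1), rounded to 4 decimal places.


Compute 2^(1/51) = 1.0136839003
Subtract 1: 1.0136839003 - 1 = 0.0136839003
Multiply by n: 51 * 0.0136839003 = 0.6978789153
Round to 4 dp: 0.6979

0.6979


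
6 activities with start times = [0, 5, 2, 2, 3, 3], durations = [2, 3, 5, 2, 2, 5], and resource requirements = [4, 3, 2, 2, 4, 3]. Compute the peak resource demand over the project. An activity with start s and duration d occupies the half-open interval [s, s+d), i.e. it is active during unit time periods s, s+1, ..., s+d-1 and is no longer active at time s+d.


Each activity i is active on [start_i, start_i + duration_i).
Compute total resource usage per time slot:
  t=0: active resources = [4], total = 4
  t=1: active resources = [4], total = 4
  t=2: active resources = [2, 2], total = 4
  t=3: active resources = [2, 2, 4, 3], total = 11
  t=4: active resources = [2, 4, 3], total = 9
  t=5: active resources = [3, 2, 3], total = 8
  t=6: active resources = [3, 2, 3], total = 8
  t=7: active resources = [3, 3], total = 6
Peak resource demand = 11

11


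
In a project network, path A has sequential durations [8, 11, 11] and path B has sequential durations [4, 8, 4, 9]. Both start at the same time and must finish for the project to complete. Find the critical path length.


Path A total = 8 + 11 + 11 = 30
Path B total = 4 + 8 + 4 + 9 = 25
Critical path = longest path = max(30, 25) = 30

30


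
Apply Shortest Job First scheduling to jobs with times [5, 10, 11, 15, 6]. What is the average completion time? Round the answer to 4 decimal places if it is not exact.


SJF order (ascending): [5, 6, 10, 11, 15]
Completion times:
  Job 1: burst=5, C=5
  Job 2: burst=6, C=11
  Job 3: burst=10, C=21
  Job 4: burst=11, C=32
  Job 5: burst=15, C=47
Average completion = 116/5 = 23.2

23.2


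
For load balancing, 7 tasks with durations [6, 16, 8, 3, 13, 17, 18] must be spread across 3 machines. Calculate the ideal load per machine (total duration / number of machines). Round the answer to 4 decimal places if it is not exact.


Total processing time = 6 + 16 + 8 + 3 + 13 + 17 + 18 = 81
Number of machines = 3
Ideal balanced load = 81 / 3 = 27.0

27.0


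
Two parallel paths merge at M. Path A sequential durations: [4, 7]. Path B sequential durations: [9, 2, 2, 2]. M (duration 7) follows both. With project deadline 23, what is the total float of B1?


Forward pass: ES(B1) = sum of predecessors on chain B = 0
EF = ES + duration = 0 + 9 = 9
Backward pass: LF(M) = deadline = 23; LS(M) = 23 - 7 = 16
LF(B1) = LS(M) - sum(successors on chain B) = 16 - 6 = 10
LS = LF - duration = 10 - 9 = 1
Total float = LS - ES = 1 - 0 = 1

1


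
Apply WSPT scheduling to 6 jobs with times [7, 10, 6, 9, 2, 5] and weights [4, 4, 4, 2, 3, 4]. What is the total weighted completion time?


Compute p/w ratios and sort ascending (WSPT): [(2, 3), (5, 4), (6, 4), (7, 4), (10, 4), (9, 2)]
Compute weighted completion times:
  Job (p=2,w=3): C=2, w*C=3*2=6
  Job (p=5,w=4): C=7, w*C=4*7=28
  Job (p=6,w=4): C=13, w*C=4*13=52
  Job (p=7,w=4): C=20, w*C=4*20=80
  Job (p=10,w=4): C=30, w*C=4*30=120
  Job (p=9,w=2): C=39, w*C=2*39=78
Total weighted completion time = 364

364


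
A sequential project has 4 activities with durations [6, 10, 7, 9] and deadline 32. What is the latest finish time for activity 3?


LF(activity 3) = deadline - sum of successor durations
Successors: activities 4 through 4 with durations [9]
Sum of successor durations = 9
LF = 32 - 9 = 23

23


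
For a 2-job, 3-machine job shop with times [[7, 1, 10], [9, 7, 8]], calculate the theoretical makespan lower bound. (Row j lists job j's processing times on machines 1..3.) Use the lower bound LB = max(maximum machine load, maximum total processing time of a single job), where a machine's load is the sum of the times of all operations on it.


Machine loads:
  Machine 1: 7 + 9 = 16
  Machine 2: 1 + 7 = 8
  Machine 3: 10 + 8 = 18
Max machine load = 18
Job totals:
  Job 1: 18
  Job 2: 24
Max job total = 24
Lower bound = max(18, 24) = 24

24


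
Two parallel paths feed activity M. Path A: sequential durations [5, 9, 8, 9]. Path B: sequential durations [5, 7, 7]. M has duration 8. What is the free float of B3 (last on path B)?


ES(B3) = sum of predecessors on chain B = 12
EF(B3) = ES + duration = 12 + 7 = 19
Successor of B3 is M. ES(M) = max(sum(A), sum(B)) = max(31, 19) = 31
Free float = ES(successor) - EF(current) = 31 - 19 = 12

12


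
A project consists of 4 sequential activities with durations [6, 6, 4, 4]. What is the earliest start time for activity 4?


Activity 4 starts after activities 1 through 3 complete.
Predecessor durations: [6, 6, 4]
ES = 6 + 6 + 4 = 16

16


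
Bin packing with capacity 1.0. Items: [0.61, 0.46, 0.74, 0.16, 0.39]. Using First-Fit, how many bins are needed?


Place items sequentially using First-Fit:
  Item 0.61 -> new Bin 1
  Item 0.46 -> new Bin 2
  Item 0.74 -> new Bin 3
  Item 0.16 -> Bin 1 (now 0.77)
  Item 0.39 -> Bin 2 (now 0.85)
Total bins used = 3

3


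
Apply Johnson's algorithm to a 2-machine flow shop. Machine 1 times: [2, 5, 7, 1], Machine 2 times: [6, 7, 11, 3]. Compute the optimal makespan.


Apply Johnson's rule:
  Group 1 (a <= b): [(4, 1, 3), (1, 2, 6), (2, 5, 7), (3, 7, 11)]
  Group 2 (a > b): []
Optimal job order: [4, 1, 2, 3]
Schedule:
  Job 4: M1 done at 1, M2 done at 4
  Job 1: M1 done at 3, M2 done at 10
  Job 2: M1 done at 8, M2 done at 17
  Job 3: M1 done at 15, M2 done at 28
Makespan = 28

28


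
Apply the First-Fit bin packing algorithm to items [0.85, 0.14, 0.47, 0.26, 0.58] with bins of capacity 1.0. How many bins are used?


Place items sequentially using First-Fit:
  Item 0.85 -> new Bin 1
  Item 0.14 -> Bin 1 (now 0.99)
  Item 0.47 -> new Bin 2
  Item 0.26 -> Bin 2 (now 0.73)
  Item 0.58 -> new Bin 3
Total bins used = 3

3


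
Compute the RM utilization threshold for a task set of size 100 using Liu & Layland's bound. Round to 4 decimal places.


Compute 2^(1/100) = 1.0069555501
Subtract 1: 1.0069555501 - 1 = 0.0069555501
Multiply by n: 100 * 0.0069555501 = 0.6955550100
Round to 4 dp: 0.6956

0.6956


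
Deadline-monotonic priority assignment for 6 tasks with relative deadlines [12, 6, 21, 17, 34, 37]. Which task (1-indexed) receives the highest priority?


Sort tasks by relative deadline (ascending):
  Task 2: deadline = 6
  Task 1: deadline = 12
  Task 4: deadline = 17
  Task 3: deadline = 21
  Task 5: deadline = 34
  Task 6: deadline = 37
Priority order (highest first): [2, 1, 4, 3, 5, 6]
Highest priority task = 2

2


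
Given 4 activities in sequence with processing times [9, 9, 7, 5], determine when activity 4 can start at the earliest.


Activity 4 starts after activities 1 through 3 complete.
Predecessor durations: [9, 9, 7]
ES = 9 + 9 + 7 = 25

25


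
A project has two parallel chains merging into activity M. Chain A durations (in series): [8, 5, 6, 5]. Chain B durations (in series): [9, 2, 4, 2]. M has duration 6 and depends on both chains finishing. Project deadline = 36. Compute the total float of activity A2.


Forward pass: ES(A2) = sum of predecessors on chain A = 8
EF = ES + duration = 8 + 5 = 13
Backward pass: LF(M) = deadline = 36; LS(M) = 36 - 6 = 30
LF(A2) = LS(M) - sum(successors on chain A) = 30 - 11 = 19
LS = LF - duration = 19 - 5 = 14
Total float = LS - ES = 14 - 8 = 6

6


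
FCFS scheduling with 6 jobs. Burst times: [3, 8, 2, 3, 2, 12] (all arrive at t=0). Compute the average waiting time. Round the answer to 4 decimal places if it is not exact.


FCFS order (as given): [3, 8, 2, 3, 2, 12]
Waiting times:
  Job 1: wait = 0
  Job 2: wait = 3
  Job 3: wait = 11
  Job 4: wait = 13
  Job 5: wait = 16
  Job 6: wait = 18
Sum of waiting times = 61
Average waiting time = 61/6 = 10.1667

10.1667


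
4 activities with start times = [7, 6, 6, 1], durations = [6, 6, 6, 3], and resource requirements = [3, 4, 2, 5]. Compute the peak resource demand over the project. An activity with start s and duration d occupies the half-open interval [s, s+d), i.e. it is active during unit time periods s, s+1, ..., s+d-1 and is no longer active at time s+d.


Each activity i is active on [start_i, start_i + duration_i).
Compute total resource usage per time slot:
  t=0: active resources = [], total = 0
  t=1: active resources = [5], total = 5
  t=2: active resources = [5], total = 5
  t=3: active resources = [5], total = 5
  t=4: active resources = [], total = 0
  t=5: active resources = [], total = 0
  t=6: active resources = [4, 2], total = 6
  t=7: active resources = [3, 4, 2], total = 9
  t=8: active resources = [3, 4, 2], total = 9
  t=9: active resources = [3, 4, 2], total = 9
  t=10: active resources = [3, 4, 2], total = 9
  t=11: active resources = [3, 4, 2], total = 9
  t=12: active resources = [3], total = 3
Peak resource demand = 9

9


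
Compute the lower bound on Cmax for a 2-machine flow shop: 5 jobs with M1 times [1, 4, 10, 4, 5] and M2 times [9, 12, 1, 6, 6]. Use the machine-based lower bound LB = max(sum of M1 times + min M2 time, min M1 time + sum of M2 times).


LB1 = sum(M1 times) + min(M2 times) = 24 + 1 = 25
LB2 = min(M1 times) + sum(M2 times) = 1 + 34 = 35
Lower bound = max(LB1, LB2) = max(25, 35) = 35

35


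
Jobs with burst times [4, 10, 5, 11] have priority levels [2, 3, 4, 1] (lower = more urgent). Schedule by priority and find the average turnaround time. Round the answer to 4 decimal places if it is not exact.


Sort by priority (ascending = highest first):
Order: [(1, 11), (2, 4), (3, 10), (4, 5)]
Completion times:
  Priority 1, burst=11, C=11
  Priority 2, burst=4, C=15
  Priority 3, burst=10, C=25
  Priority 4, burst=5, C=30
Average turnaround = 81/4 = 20.25

20.25


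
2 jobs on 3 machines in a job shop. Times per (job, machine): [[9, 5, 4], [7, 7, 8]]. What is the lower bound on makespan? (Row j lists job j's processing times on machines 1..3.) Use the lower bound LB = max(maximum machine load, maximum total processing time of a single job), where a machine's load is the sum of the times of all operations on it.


Machine loads:
  Machine 1: 9 + 7 = 16
  Machine 2: 5 + 7 = 12
  Machine 3: 4 + 8 = 12
Max machine load = 16
Job totals:
  Job 1: 18
  Job 2: 22
Max job total = 22
Lower bound = max(16, 22) = 22

22


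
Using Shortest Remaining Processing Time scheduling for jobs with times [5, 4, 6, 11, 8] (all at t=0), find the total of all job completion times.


Since all jobs arrive at t=0, SRPT equals SPT ordering.
SPT order: [4, 5, 6, 8, 11]
Completion times:
  Job 1: p=4, C=4
  Job 2: p=5, C=9
  Job 3: p=6, C=15
  Job 4: p=8, C=23
  Job 5: p=11, C=34
Total completion time = 4 + 9 + 15 + 23 + 34 = 85

85


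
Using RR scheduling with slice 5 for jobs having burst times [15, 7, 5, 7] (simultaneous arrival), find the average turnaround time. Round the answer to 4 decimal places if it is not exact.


Time quantum = 5
Execution trace:
  J1 runs 5 units, time = 5
  J2 runs 5 units, time = 10
  J3 runs 5 units, time = 15
  J4 runs 5 units, time = 20
  J1 runs 5 units, time = 25
  J2 runs 2 units, time = 27
  J4 runs 2 units, time = 29
  J1 runs 5 units, time = 34
Finish times: [34, 27, 15, 29]
Average turnaround = 105/4 = 26.25

26.25


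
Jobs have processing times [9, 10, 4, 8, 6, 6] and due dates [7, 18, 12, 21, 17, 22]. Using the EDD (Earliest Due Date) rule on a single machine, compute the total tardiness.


Sort by due date (EDD order): [(9, 7), (4, 12), (6, 17), (10, 18), (8, 21), (6, 22)]
Compute completion times and tardiness:
  Job 1: p=9, d=7, C=9, tardiness=max(0,9-7)=2
  Job 2: p=4, d=12, C=13, tardiness=max(0,13-12)=1
  Job 3: p=6, d=17, C=19, tardiness=max(0,19-17)=2
  Job 4: p=10, d=18, C=29, tardiness=max(0,29-18)=11
  Job 5: p=8, d=21, C=37, tardiness=max(0,37-21)=16
  Job 6: p=6, d=22, C=43, tardiness=max(0,43-22)=21
Total tardiness = 53

53


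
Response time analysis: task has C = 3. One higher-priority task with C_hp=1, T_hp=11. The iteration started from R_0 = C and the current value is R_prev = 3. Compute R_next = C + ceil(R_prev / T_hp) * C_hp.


R_next = C + ceil(R_prev / T_hp) * C_hp
ceil(3 / 11) = ceil(0.2727) = 1
Interference = 1 * 1 = 1
R_next = 3 + 1 = 4

4


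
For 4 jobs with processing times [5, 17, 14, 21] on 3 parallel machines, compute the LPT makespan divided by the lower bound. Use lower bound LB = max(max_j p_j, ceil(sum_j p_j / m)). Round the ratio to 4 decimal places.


LPT order: [21, 17, 14, 5]
Machine loads after assignment: [21, 17, 19]
LPT makespan = 21
Lower bound = max(max_job, ceil(total/3)) = max(21, 19) = 21
Ratio = 21 / 21 = 1.0

1.0


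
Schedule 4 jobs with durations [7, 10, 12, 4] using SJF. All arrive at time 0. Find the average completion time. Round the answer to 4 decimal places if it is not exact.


SJF order (ascending): [4, 7, 10, 12]
Completion times:
  Job 1: burst=4, C=4
  Job 2: burst=7, C=11
  Job 3: burst=10, C=21
  Job 4: burst=12, C=33
Average completion = 69/4 = 17.25

17.25


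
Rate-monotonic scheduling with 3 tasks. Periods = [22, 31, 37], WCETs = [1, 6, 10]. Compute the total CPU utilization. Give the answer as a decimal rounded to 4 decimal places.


Compute individual utilizations (exact fractions):
  Task 1: C/T = 1/22 (approx. 0.0455)
  Task 2: C/T = 6/31 (approx. 0.1935)
  Task 3: C/T = 10/37 (approx. 0.2703)
Total utilization U = 1/22 + 6/31 + 10/37 = 12851/25234
Rounded to 4 decimal places: U = 0.5093
RM (Liu & Layland) bound for 3 tasks = 0.779763; compare with U = 12851/25234 (approx. 0.509273)
U <= bound, so schedulable by RM sufficient condition.

0.5093


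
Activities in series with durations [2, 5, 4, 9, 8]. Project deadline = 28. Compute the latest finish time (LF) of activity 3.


LF(activity 3) = deadline - sum of successor durations
Successors: activities 4 through 5 with durations [9, 8]
Sum of successor durations = 17
LF = 28 - 17 = 11

11


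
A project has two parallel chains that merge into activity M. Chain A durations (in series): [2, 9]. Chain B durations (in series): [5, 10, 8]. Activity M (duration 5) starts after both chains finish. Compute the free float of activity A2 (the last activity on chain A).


ES(A2) = sum of predecessors on chain A = 2
EF(A2) = ES + duration = 2 + 9 = 11
Successor of A2 is M. ES(M) = max(sum(A), sum(B)) = max(11, 23) = 23
Free float = ES(successor) - EF(current) = 23 - 11 = 12

12


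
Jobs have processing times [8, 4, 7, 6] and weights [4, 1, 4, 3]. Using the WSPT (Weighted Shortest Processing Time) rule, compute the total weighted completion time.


Compute p/w ratios and sort ascending (WSPT): [(7, 4), (8, 4), (6, 3), (4, 1)]
Compute weighted completion times:
  Job (p=7,w=4): C=7, w*C=4*7=28
  Job (p=8,w=4): C=15, w*C=4*15=60
  Job (p=6,w=3): C=21, w*C=3*21=63
  Job (p=4,w=1): C=25, w*C=1*25=25
Total weighted completion time = 176

176


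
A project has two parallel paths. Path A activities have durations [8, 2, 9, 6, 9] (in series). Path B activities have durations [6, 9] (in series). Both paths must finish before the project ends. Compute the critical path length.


Path A total = 8 + 2 + 9 + 6 + 9 = 34
Path B total = 6 + 9 = 15
Critical path = longest path = max(34, 15) = 34

34


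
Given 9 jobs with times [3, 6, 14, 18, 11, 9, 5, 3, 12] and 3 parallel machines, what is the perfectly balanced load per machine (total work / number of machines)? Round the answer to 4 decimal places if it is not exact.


Total processing time = 3 + 6 + 14 + 18 + 11 + 9 + 5 + 3 + 12 = 81
Number of machines = 3
Ideal balanced load = 81 / 3 = 27.0

27.0


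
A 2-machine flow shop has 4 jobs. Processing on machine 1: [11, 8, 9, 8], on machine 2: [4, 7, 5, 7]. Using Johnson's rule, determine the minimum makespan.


Apply Johnson's rule:
  Group 1 (a <= b): []
  Group 2 (a > b): [(2, 8, 7), (4, 8, 7), (3, 9, 5), (1, 11, 4)]
Optimal job order: [2, 4, 3, 1]
Schedule:
  Job 2: M1 done at 8, M2 done at 15
  Job 4: M1 done at 16, M2 done at 23
  Job 3: M1 done at 25, M2 done at 30
  Job 1: M1 done at 36, M2 done at 40
Makespan = 40

40


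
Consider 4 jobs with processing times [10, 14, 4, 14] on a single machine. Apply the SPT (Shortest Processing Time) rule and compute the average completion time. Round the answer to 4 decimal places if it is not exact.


Sort jobs by processing time (SPT order): [4, 10, 14, 14]
Compute completion times sequentially:
  Job 1: processing = 4, completes at 4
  Job 2: processing = 10, completes at 14
  Job 3: processing = 14, completes at 28
  Job 4: processing = 14, completes at 42
Sum of completion times = 88
Average completion time = 88/4 = 22.0

22.0


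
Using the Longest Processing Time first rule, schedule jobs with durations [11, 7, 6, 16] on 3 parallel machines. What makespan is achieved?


Sort jobs in decreasing order (LPT): [16, 11, 7, 6]
Assign each job to the least loaded machine:
  Machine 1: jobs [16], load = 16
  Machine 2: jobs [11], load = 11
  Machine 3: jobs [7, 6], load = 13
Makespan = max load = 16

16


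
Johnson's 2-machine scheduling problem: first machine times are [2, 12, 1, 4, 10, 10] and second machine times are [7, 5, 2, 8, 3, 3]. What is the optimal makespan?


Apply Johnson's rule:
  Group 1 (a <= b): [(3, 1, 2), (1, 2, 7), (4, 4, 8)]
  Group 2 (a > b): [(2, 12, 5), (5, 10, 3), (6, 10, 3)]
Optimal job order: [3, 1, 4, 2, 5, 6]
Schedule:
  Job 3: M1 done at 1, M2 done at 3
  Job 1: M1 done at 3, M2 done at 10
  Job 4: M1 done at 7, M2 done at 18
  Job 2: M1 done at 19, M2 done at 24
  Job 5: M1 done at 29, M2 done at 32
  Job 6: M1 done at 39, M2 done at 42
Makespan = 42

42


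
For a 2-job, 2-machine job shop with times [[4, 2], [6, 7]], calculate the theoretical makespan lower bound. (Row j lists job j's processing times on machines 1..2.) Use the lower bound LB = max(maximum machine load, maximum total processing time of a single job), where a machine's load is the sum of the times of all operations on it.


Machine loads:
  Machine 1: 4 + 6 = 10
  Machine 2: 2 + 7 = 9
Max machine load = 10
Job totals:
  Job 1: 6
  Job 2: 13
Max job total = 13
Lower bound = max(10, 13) = 13

13


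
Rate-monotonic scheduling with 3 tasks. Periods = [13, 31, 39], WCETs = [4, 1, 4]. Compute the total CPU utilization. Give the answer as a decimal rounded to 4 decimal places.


Compute individual utilizations (exact fractions):
  Task 1: C/T = 4/13 (approx. 0.3077)
  Task 2: C/T = 1/31 (approx. 0.0323)
  Task 3: C/T = 4/39 (approx. 0.1026)
Total utilization U = 4/13 + 1/31 + 4/39 = 535/1209
Rounded to 4 decimal places: U = 0.4425
RM (Liu & Layland) bound for 3 tasks = 0.779763; compare with U = 535/1209 (approx. 0.442514)
U <= bound, so schedulable by RM sufficient condition.

0.4425


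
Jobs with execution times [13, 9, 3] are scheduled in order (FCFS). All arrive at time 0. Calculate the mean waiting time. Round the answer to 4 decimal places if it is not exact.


FCFS order (as given): [13, 9, 3]
Waiting times:
  Job 1: wait = 0
  Job 2: wait = 13
  Job 3: wait = 22
Sum of waiting times = 35
Average waiting time = 35/3 = 11.6667

11.6667


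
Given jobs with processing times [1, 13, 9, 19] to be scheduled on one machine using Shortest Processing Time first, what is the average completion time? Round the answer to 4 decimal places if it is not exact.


Sort jobs by processing time (SPT order): [1, 9, 13, 19]
Compute completion times sequentially:
  Job 1: processing = 1, completes at 1
  Job 2: processing = 9, completes at 10
  Job 3: processing = 13, completes at 23
  Job 4: processing = 19, completes at 42
Sum of completion times = 76
Average completion time = 76/4 = 19.0

19.0


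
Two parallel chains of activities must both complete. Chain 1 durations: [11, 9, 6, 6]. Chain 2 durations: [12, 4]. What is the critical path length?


Path A total = 11 + 9 + 6 + 6 = 32
Path B total = 12 + 4 = 16
Critical path = longest path = max(32, 16) = 32

32


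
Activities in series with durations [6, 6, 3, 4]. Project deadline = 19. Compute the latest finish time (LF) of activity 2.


LF(activity 2) = deadline - sum of successor durations
Successors: activities 3 through 4 with durations [3, 4]
Sum of successor durations = 7
LF = 19 - 7 = 12

12


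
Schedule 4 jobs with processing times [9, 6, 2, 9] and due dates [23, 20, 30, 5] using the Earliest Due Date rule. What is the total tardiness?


Sort by due date (EDD order): [(9, 5), (6, 20), (9, 23), (2, 30)]
Compute completion times and tardiness:
  Job 1: p=9, d=5, C=9, tardiness=max(0,9-5)=4
  Job 2: p=6, d=20, C=15, tardiness=max(0,15-20)=0
  Job 3: p=9, d=23, C=24, tardiness=max(0,24-23)=1
  Job 4: p=2, d=30, C=26, tardiness=max(0,26-30)=0
Total tardiness = 5

5


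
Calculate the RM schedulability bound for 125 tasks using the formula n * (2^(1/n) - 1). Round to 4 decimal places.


Compute 2^(1/125) = 1.0055605804
Subtract 1: 1.0055605804 - 1 = 0.0055605804
Multiply by n: 125 * 0.0055605804 = 0.6950725500
Round to 4 dp: 0.6951

0.6951


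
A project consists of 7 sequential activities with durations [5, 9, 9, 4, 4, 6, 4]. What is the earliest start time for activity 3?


Activity 3 starts after activities 1 through 2 complete.
Predecessor durations: [5, 9]
ES = 5 + 9 = 14

14


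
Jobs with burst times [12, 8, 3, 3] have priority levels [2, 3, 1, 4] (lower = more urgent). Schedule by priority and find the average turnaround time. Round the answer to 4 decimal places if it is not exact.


Sort by priority (ascending = highest first):
Order: [(1, 3), (2, 12), (3, 8), (4, 3)]
Completion times:
  Priority 1, burst=3, C=3
  Priority 2, burst=12, C=15
  Priority 3, burst=8, C=23
  Priority 4, burst=3, C=26
Average turnaround = 67/4 = 16.75

16.75


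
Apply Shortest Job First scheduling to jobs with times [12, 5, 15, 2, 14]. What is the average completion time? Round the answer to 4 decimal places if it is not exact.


SJF order (ascending): [2, 5, 12, 14, 15]
Completion times:
  Job 1: burst=2, C=2
  Job 2: burst=5, C=7
  Job 3: burst=12, C=19
  Job 4: burst=14, C=33
  Job 5: burst=15, C=48
Average completion = 109/5 = 21.8

21.8


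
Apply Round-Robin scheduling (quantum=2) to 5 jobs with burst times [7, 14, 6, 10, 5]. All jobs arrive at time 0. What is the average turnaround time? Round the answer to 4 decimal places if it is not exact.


Time quantum = 2
Execution trace:
  J1 runs 2 units, time = 2
  J2 runs 2 units, time = 4
  J3 runs 2 units, time = 6
  J4 runs 2 units, time = 8
  J5 runs 2 units, time = 10
  J1 runs 2 units, time = 12
  J2 runs 2 units, time = 14
  J3 runs 2 units, time = 16
  J4 runs 2 units, time = 18
  J5 runs 2 units, time = 20
  J1 runs 2 units, time = 22
  J2 runs 2 units, time = 24
  J3 runs 2 units, time = 26
  J4 runs 2 units, time = 28
  J5 runs 1 units, time = 29
  J1 runs 1 units, time = 30
  J2 runs 2 units, time = 32
  J4 runs 2 units, time = 34
  J2 runs 2 units, time = 36
  J4 runs 2 units, time = 38
  J2 runs 2 units, time = 40
  J2 runs 2 units, time = 42
Finish times: [30, 42, 26, 38, 29]
Average turnaround = 165/5 = 33.0

33.0


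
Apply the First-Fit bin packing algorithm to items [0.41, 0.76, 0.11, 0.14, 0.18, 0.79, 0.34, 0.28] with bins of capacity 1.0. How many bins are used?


Place items sequentially using First-Fit:
  Item 0.41 -> new Bin 1
  Item 0.76 -> new Bin 2
  Item 0.11 -> Bin 1 (now 0.52)
  Item 0.14 -> Bin 1 (now 0.66)
  Item 0.18 -> Bin 1 (now 0.84)
  Item 0.79 -> new Bin 3
  Item 0.34 -> new Bin 4
  Item 0.28 -> Bin 4 (now 0.62)
Total bins used = 4

4


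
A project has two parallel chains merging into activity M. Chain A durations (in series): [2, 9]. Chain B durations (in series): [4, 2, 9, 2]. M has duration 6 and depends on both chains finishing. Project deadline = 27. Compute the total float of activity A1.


Forward pass: ES(A1) = sum of predecessors on chain A = 0
EF = ES + duration = 0 + 2 = 2
Backward pass: LF(M) = deadline = 27; LS(M) = 27 - 6 = 21
LF(A1) = LS(M) - sum(successors on chain A) = 21 - 9 = 12
LS = LF - duration = 12 - 2 = 10
Total float = LS - ES = 10 - 0 = 10

10


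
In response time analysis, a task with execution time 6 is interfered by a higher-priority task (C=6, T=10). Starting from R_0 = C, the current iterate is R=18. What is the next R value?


R_next = C + ceil(R_prev / T_hp) * C_hp
ceil(18 / 10) = ceil(1.8) = 2
Interference = 2 * 6 = 12
R_next = 6 + 12 = 18
R_next = R_prev, so the iteration has converged (response time = 18).

18


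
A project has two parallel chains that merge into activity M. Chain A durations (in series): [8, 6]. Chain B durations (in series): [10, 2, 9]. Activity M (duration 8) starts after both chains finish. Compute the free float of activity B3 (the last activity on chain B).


ES(B3) = sum of predecessors on chain B = 12
EF(B3) = ES + duration = 12 + 9 = 21
Successor of B3 is M. ES(M) = max(sum(A), sum(B)) = max(14, 21) = 21
Free float = ES(successor) - EF(current) = 21 - 21 = 0

0


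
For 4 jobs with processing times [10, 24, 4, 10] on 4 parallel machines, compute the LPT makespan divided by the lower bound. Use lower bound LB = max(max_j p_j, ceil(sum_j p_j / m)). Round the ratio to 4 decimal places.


LPT order: [24, 10, 10, 4]
Machine loads after assignment: [24, 10, 10, 4]
LPT makespan = 24
Lower bound = max(max_job, ceil(total/4)) = max(24, 12) = 24
Ratio = 24 / 24 = 1.0

1.0
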